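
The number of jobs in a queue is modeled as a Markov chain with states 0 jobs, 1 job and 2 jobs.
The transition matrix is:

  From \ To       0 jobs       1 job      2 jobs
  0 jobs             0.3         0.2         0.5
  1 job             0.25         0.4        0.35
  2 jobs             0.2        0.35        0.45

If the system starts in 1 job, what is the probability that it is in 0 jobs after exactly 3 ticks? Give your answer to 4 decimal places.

Propagate the distribution vector 3 ticks from 1 job.
After 0 ticks: (0.0000, 1.0000, 0.0000)
After 1 tick: (0.2500, 0.4000, 0.3500)
After 2 ticks: (0.2450, 0.3325, 0.4225)
After 3 ticks: (0.2411, 0.3299, 0.4290)
P(in 0 jobs after 3 ticks) = 0.2411

0.2411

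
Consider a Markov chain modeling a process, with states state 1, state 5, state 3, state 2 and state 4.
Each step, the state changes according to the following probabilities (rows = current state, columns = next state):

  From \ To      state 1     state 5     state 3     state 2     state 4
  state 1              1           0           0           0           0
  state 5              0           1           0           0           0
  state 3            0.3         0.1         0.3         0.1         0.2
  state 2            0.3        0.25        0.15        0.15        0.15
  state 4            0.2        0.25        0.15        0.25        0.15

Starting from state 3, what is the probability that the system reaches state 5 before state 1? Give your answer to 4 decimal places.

0.3441

Let h(s) be the probability of absorption at state 5 starting from transient state s. Then h(state 5) = 1 and h(state 1) = 0. By first-step analysis:
h(state 3) = 0.3·0 + 0.1·1 + 0.3·h(state 3) + 0.1·h(state 2) + 0.2·h(state 4)
h(state 2) = 0.3·0 + 0.25·1 + 0.15·h(state 3) + 0.15·h(state 2) + 0.15·h(state 4)
h(state 4) = 0.2·0 + 0.25·1 + 0.15·h(state 3) + 0.25·h(state 2) + 0.15·h(state 4)
Solving: h(state 3) = 0.3441, h(state 2) = 0.4403, h(state 4) = 0.4844.
Starting from state 3, the probability is 0.3441.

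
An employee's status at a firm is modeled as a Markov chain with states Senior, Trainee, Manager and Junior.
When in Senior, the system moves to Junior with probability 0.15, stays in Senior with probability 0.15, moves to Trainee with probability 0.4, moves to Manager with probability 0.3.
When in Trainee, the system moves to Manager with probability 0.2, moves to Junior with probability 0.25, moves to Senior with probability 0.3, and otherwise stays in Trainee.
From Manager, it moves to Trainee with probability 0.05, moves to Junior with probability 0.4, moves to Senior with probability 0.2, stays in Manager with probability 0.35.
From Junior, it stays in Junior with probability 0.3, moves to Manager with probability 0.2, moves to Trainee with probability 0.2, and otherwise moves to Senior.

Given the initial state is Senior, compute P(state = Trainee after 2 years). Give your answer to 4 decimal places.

Propagate the distribution vector 2 years from Senior.
After 0 years: (1.0000, 0.0000, 0.0000, 0.0000)
After 1 year: (0.1500, 0.4000, 0.3000, 0.1500)
After 2 years: (0.2475, 0.2050, 0.2600, 0.2875)
P(in Trainee after 2 years) = 0.2050

0.2050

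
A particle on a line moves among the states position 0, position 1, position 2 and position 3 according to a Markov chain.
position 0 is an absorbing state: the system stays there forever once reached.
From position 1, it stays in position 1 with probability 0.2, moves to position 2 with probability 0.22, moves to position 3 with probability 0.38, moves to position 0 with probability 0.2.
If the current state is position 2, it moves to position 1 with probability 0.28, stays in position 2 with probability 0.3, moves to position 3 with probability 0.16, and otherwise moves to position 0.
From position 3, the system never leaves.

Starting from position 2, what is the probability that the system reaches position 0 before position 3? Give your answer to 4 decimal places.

0.5297

Let h(s) be the probability of absorption at position 0 starting from transient state s. Then h(position 0) = 1 and h(position 3) = 0. By first-step analysis:
h(position 1) = 0.2·1 + 0.2·h(position 1) + 0.22·h(position 2) + 0.38·0
h(position 2) = 0.26·1 + 0.28·h(position 1) + 0.3·h(position 2) + 0.16·0
Solving: h(position 1) = 0.3957, h(position 2) = 0.5297.
Starting from position 2, the probability is 0.5297.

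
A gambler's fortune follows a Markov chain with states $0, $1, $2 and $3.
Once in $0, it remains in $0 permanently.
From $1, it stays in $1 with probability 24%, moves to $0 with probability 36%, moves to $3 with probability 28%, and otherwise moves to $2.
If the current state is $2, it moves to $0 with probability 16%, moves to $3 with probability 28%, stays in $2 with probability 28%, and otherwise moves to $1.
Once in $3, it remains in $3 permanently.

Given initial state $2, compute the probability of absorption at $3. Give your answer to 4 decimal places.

Let h(s) be the probability of absorption at $3 starting from transient state s. Then h($3) = 1 and h($0) = 0. By first-step analysis:
h($1) = 0.36·0 + 0.24·h($1) + 0.12·h($2) + 0.28·1
h($2) = 0.16·0 + 0.28·h($1) + 0.28·h($2) + 0.28·1
Solving: h($1) = 0.4579, h($2) = 0.5670.
Starting from $2, the probability is 0.5670.

0.5670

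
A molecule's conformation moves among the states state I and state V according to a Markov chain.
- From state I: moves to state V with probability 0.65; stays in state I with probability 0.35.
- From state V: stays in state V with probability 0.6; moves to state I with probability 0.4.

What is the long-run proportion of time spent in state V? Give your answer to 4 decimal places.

Let the stationary distribution be π with π = πP and π_1 + π_2 = 1.
π_1 = 0.35·π_1 + 0.4·π_2
Solving with the normalization constraint gives π = (0.3810, 0.6190).
So the stationary probability of state V is 0.6190.

0.6190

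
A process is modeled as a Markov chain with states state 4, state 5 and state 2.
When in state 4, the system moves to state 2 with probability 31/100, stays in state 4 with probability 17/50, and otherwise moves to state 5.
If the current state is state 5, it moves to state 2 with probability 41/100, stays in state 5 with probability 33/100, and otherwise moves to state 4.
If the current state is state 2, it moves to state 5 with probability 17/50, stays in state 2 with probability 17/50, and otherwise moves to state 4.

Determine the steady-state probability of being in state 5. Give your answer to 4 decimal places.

Let the stationary distribution be π with π = πP and π_1 + π_2 + π_3 = 1.
π_1 = 0.34·π_1 + 0.26·π_2 + 0.32·π_3
π_2 = 0.35·π_1 + 0.33·π_2 + 0.34·π_3
Solving with the normalization constraint gives π = (0.3057, 0.3397, 0.3546).
So the stationary probability of state 5 is 0.3397.

0.3397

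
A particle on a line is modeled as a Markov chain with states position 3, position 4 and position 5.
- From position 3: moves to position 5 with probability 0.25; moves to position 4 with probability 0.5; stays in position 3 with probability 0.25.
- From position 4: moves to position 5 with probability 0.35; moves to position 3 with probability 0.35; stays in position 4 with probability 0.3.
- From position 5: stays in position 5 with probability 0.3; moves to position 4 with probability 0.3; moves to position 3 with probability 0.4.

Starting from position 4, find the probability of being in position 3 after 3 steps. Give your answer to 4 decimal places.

0.3316

Propagate the distribution vector 3 steps from position 4.
After 0 steps: (0.0000, 1.0000, 0.0000)
After 1 step: (0.3500, 0.3000, 0.3500)
After 2 steps: (0.3325, 0.3700, 0.2975)
After 3 steps: (0.3316, 0.3665, 0.3019)
P(in position 3 after 3 steps) = 0.3316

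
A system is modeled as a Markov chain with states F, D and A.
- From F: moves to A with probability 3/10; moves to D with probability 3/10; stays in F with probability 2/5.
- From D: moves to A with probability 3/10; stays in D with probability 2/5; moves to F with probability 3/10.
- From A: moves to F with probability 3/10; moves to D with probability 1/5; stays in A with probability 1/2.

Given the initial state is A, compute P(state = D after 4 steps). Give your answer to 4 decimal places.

Propagate the distribution vector 4 steps from A.
After 0 steps: (0.0000, 0.0000, 1.0000)
After 1 step: (0.3000, 0.2000, 0.5000)
After 2 steps: (0.3300, 0.2700, 0.4000)
After 3 steps: (0.3330, 0.2870, 0.3800)
After 4 steps: (0.3333, 0.2907, 0.3760)
P(in D after 4 steps) = 0.2907

0.2907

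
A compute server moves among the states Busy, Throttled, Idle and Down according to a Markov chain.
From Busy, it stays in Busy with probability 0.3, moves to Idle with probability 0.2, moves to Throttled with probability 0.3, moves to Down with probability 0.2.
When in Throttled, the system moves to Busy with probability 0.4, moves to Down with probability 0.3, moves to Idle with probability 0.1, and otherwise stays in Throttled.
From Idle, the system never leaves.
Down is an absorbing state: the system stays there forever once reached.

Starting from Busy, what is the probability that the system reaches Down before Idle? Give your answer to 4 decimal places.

Let h(s) be the probability of absorption at Down starting from transient state s. Then h(Down) = 1 and h(Idle) = 0. By first-step analysis:
h(Busy) = 0.3·h(Busy) + 0.3·h(Throttled) + 0.2·0 + 0.2·1
h(Throttled) = 0.4·h(Busy) + 0.2·h(Throttled) + 0.1·0 + 0.3·1
Solving: h(Busy) = 0.5682, h(Throttled) = 0.6591.
Starting from Busy, the probability is 0.5682.

0.5682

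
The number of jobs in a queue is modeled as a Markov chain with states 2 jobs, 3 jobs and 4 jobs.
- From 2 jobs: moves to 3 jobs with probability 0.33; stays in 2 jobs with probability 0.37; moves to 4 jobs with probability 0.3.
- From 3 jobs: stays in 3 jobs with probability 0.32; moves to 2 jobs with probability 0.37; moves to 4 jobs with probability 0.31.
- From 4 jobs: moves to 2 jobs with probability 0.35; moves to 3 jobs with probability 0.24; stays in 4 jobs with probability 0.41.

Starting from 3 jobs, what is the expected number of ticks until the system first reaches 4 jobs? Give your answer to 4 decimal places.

Let t(s) be the expected number of ticks to first reach 4 jobs from state s, with t(4 jobs) = 0. Conditioning on the first tick:
t(2 jobs) = 1 + 0.37·t(2 jobs) + 0.33·t(3 jobs)
t(3 jobs) = 1 + 0.37·t(2 jobs) + 0.32·t(3 jobs)
Solving: t(2 jobs) = 3.2974, t(3 jobs) = 3.2648.
Expected ticks from 3 jobs to 4 jobs: 3.2648.

3.2648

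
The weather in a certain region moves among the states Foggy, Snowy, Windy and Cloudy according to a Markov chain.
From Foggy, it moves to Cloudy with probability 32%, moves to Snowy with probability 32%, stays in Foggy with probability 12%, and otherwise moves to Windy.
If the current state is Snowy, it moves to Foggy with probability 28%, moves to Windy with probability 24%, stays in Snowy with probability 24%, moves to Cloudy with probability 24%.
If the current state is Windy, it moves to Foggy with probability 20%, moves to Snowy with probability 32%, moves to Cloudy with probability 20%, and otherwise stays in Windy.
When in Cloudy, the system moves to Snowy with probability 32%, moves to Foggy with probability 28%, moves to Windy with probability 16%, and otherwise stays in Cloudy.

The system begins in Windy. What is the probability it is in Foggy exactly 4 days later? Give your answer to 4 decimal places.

0.2256

Propagate the distribution vector 4 days from Windy.
After 0 days: (0.0000, 0.0000, 1.0000, 0.0000)
After 1 day: (0.2000, 0.3200, 0.2800, 0.2000)
After 2 days: (0.2256, 0.2944, 0.2352, 0.2448)
After 3 days: (0.2251, 0.2964, 0.2298, 0.2486)
After 4 days: (0.2256, 0.2963, 0.2293, 0.2488)
P(in Foggy after 4 days) = 0.2256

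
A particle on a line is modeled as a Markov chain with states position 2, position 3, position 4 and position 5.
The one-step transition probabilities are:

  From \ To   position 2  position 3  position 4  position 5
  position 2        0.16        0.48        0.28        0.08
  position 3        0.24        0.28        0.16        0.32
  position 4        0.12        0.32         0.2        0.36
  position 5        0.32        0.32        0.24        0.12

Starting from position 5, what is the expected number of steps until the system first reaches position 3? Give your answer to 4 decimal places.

Let t(s) be the expected number of steps to first reach position 3 from state s, with t(position 3) = 0. Conditioning on the first step:
t(position 2) = 1 + 0.16·t(position 2) + 0.28·t(position 4) + 0.08·t(position 5)
t(position 4) = 1 + 0.12·t(position 2) + 0.2·t(position 4) + 0.36·t(position 5)
t(position 5) = 1 + 0.32·t(position 2) + 0.24·t(position 4) + 0.12·t(position 5)
Solving: t(position 2) = 2.4138, t(position 4) = 2.8707, t(position 5) = 2.7970.
Expected steps from position 5 to position 3: 2.7970.

2.7970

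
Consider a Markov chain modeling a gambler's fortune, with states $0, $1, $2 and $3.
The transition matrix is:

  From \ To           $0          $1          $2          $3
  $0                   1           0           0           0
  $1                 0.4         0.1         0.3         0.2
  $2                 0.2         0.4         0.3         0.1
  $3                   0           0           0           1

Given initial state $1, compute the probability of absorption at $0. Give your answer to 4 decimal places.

0.6667

Let h(s) be the probability of absorption at $0 starting from transient state s. Then h($0) = 1 and h($3) = 0. By first-step analysis:
h($1) = 0.4·1 + 0.1·h($1) + 0.3·h($2) + 0.2·0
h($2) = 0.2·1 + 0.4·h($1) + 0.3·h($2) + 0.1·0
Solving: h($1) = 0.6667, h($2) = 0.6667.
Starting from $1, the probability is 0.6667.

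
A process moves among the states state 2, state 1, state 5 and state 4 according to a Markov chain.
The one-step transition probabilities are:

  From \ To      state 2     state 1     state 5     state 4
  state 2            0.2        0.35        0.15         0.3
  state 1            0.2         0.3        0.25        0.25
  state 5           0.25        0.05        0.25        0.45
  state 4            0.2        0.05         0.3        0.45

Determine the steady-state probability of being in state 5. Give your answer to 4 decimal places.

Let the stationary distribution be π with π = πP and π_1 + π_2 + π_3 + π_4 = 1.
π_1 = 0.2·π_1 + 0.2·π_2 + 0.25·π_3 + 0.2·π_4
π_2 = 0.35·π_1 + 0.3·π_2 + 0.05·π_3 + 0.05·π_4
π_3 = 0.15·π_1 + 0.25·π_2 + 0.25·π_3 + 0.3·π_4
Solving with the normalization constraint gives π = (0.2124, 0.1516, 0.2481, 0.3878).
So the stationary probability of state 5 is 0.2481.

0.2481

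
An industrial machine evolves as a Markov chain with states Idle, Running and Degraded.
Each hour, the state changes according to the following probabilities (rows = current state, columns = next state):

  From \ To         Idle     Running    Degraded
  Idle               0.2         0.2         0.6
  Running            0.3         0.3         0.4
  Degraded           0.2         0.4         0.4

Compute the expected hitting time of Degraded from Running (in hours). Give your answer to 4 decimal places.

Let t(s) be the expected number of hours to first reach Degraded from state s, with t(Degraded) = 0. Conditioning on the first hour:
t(Idle) = 1 + 0.2·t(Idle) + 0.2·t(Running)
t(Running) = 1 + 0.3·t(Idle) + 0.3·t(Running)
Solving: t(Idle) = 1.8000, t(Running) = 2.2000.
Expected hours from Running to Degraded: 2.2000.

2.2000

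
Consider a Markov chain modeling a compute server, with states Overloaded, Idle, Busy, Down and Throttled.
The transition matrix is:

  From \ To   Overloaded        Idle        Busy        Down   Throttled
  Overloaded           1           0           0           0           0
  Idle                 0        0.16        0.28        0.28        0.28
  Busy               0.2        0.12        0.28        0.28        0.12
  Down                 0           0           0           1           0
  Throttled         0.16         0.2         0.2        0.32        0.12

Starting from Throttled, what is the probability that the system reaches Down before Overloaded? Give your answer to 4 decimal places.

0.6823

Let h(s) be the probability of absorption at Down starting from transient state s. Then h(Down) = 1 and h(Overloaded) = 0. By first-step analysis:
h(Idle) = 0.16·h(Idle) + 0.28·h(Busy) + 0.28·1 + 0.28·h(Throttled)
h(Busy) = 0.2·0 + 0.12·h(Idle) + 0.28·h(Busy) + 0.28·1 + 0.12·h(Throttled)
h(Throttled) = 0.16·0 + 0.2·h(Idle) + 0.2·h(Busy) + 0.32·1 + 0.12·h(Throttled)
Solving: h(Idle) = 0.7712, h(Busy) = 0.6311, h(Throttled) = 0.6823.
Starting from Throttled, the probability is 0.6823.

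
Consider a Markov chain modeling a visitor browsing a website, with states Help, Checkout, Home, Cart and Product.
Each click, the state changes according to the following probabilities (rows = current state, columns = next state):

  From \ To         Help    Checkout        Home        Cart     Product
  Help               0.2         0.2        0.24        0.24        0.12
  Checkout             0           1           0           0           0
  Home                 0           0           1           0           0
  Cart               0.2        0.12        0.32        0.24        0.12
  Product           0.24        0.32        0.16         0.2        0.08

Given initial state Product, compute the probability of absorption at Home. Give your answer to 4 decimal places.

0.4598

Let h(s) be the probability of absorption at Home starting from transient state s. Then h(Home) = 1 and h(Checkout) = 0. By first-step analysis:
h(Help) = 0.2·h(Help) + 0.2·0 + 0.24·1 + 0.24·h(Cart) + 0.12·h(Product)
h(Cart) = 0.2·h(Help) + 0.12·0 + 0.32·1 + 0.24·h(Cart) + 0.12·h(Product)
h(Product) = 0.24·h(Help) + 0.32·0 + 0.16·1 + 0.2·h(Cart) + 0.08·h(Product)
Solving: h(Help) = 0.5614, h(Cart) = 0.6414, h(Product) = 0.4598.
Starting from Product, the probability is 0.4598.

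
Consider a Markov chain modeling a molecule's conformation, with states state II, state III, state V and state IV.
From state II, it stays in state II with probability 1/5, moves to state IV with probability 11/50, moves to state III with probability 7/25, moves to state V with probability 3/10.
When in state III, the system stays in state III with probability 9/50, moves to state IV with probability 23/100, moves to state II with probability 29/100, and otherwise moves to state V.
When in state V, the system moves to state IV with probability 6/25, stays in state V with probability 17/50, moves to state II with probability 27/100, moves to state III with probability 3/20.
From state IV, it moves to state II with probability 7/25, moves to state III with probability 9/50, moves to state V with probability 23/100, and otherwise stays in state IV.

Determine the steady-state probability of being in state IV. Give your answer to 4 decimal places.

0.2504

Let the stationary distribution be π with π = πP and π_1 + π_2 + π_3 + π_4 = 1.
π_1 = 0.2·π_1 + 0.29·π_2 + 0.27·π_3 + 0.28·π_4
π_2 = 0.28·π_1 + 0.18·π_2 + 0.15·π_3 + 0.18·π_4
π_3 = 0.3·π_1 + 0.3·π_2 + 0.34·π_3 + 0.23·π_4
Solving with the normalization constraint gives π = (0.2584, 0.1970, 0.2942, 0.2504).
So the stationary probability of state IV is 0.2504.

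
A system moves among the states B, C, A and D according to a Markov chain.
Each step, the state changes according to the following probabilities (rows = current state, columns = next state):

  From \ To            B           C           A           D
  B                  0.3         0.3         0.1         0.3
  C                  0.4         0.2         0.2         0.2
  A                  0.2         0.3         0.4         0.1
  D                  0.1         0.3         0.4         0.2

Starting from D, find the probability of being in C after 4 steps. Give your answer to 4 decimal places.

Propagate the distribution vector 4 steps from D.
After 0 steps: (0.0000, 0.0000, 0.0000, 1.0000)
After 1 step: (0.1000, 0.3000, 0.4000, 0.2000)
After 2 steps: (0.2500, 0.2700, 0.3100, 0.1700)
After 3 steps: (0.2620, 0.2730, 0.2710, 0.1940)
After 4 steps: (0.2614, 0.2727, 0.2668, 0.1991)
P(in C after 4 steps) = 0.2727

0.2727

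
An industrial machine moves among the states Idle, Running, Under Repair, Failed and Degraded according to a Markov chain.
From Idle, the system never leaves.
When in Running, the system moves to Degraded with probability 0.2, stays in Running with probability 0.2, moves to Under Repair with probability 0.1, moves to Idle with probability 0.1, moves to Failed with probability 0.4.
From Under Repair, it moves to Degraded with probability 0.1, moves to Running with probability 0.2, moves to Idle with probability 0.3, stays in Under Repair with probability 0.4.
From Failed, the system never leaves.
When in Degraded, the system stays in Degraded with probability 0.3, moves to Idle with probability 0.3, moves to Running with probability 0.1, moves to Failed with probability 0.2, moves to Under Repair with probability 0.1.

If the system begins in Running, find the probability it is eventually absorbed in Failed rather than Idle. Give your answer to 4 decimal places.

0.6397

Let h(s) be the probability of absorption at Failed starting from transient state s. Then h(Failed) = 1 and h(Idle) = 0. By first-step analysis:
h(Running) = 0.1·0 + 0.2·h(Running) + 0.1·h(Under Repair) + 0.4·1 + 0.2·h(Degraded)
h(Under Repair) = 0.3·0 + 0.2·h(Running) + 0.4·h(Under Repair) + 0.1·h(Degraded)
h(Degraded) = 0.3·0 + 0.1·h(Running) + 0.1·h(Under Repair) + 0.2·1 + 0.3·h(Degraded)
Solving: h(Running) = 0.6397, h(Under Repair) = 0.2828, h(Degraded) = 0.4175.
Starting from Running, the probability is 0.6397.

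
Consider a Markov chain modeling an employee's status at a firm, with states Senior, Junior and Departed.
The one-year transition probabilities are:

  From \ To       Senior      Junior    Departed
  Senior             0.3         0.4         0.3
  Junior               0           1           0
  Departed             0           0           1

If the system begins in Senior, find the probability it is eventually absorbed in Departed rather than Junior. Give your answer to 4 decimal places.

0.4286

Let h(s) be the probability of absorption at Departed starting from transient state s. Then h(Departed) = 1 and h(Junior) = 0. By first-step analysis:
h(Senior) = 0.3·h(Senior) + 0.4·0 + 0.3·1
Solving: h(Senior) = 0.4286.
Starting from Senior, the probability is 0.4286.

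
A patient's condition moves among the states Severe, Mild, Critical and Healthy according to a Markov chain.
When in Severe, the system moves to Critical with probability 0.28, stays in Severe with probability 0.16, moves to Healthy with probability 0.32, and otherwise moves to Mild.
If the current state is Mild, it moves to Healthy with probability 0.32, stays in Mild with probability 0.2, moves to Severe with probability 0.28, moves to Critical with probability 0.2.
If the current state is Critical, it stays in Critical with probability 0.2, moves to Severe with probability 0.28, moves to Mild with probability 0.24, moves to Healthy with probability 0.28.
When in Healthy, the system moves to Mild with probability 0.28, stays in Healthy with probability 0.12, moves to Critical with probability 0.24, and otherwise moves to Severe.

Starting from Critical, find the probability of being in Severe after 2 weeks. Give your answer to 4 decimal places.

0.2688

Propagate the distribution vector 2 weeks from Critical.
After 0 weeks: (0.0000, 0.0000, 1.0000, 0.0000)
After 1 week: (0.2800, 0.2400, 0.2000, 0.2800)
After 2 weeks: (0.2688, 0.2416, 0.2336, 0.2560)
P(in Severe after 2 weeks) = 0.2688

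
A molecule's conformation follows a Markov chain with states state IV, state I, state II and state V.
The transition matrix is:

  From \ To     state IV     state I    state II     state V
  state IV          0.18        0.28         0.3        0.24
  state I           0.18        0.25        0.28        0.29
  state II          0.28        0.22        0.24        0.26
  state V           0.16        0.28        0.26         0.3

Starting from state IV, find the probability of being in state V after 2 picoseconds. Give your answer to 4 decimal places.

0.2744

Propagate the distribution vector 2 picoseconds from state IV.
After 0 picoseconds: (1.0000, 0.0000, 0.0000, 0.0000)
After 1 picosecond: (0.1800, 0.2800, 0.3000, 0.2400)
After 2 picoseconds: (0.2052, 0.2536, 0.2668, 0.2744)
P(in state V after 2 picoseconds) = 0.2744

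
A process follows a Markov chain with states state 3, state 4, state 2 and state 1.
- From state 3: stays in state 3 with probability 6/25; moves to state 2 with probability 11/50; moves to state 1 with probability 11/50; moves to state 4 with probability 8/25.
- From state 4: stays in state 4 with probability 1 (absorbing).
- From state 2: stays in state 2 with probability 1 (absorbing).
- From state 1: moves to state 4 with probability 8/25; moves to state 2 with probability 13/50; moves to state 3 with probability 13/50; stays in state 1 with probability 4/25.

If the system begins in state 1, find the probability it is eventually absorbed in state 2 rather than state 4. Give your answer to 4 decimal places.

Let h(s) be the probability of absorption at state 2 starting from transient state s. Then h(state 2) = 1 and h(state 4) = 0. By first-step analysis:
h(state 3) = 0.24·h(state 3) + 0.32·0 + 0.22·1 + 0.22·h(state 1)
h(state 1) = 0.26·h(state 3) + 0.32·0 + 0.26·1 + 0.16·h(state 1)
Solving: h(state 3) = 0.4164, h(state 1) = 0.4384.
Starting from state 1, the probability is 0.4384.

0.4384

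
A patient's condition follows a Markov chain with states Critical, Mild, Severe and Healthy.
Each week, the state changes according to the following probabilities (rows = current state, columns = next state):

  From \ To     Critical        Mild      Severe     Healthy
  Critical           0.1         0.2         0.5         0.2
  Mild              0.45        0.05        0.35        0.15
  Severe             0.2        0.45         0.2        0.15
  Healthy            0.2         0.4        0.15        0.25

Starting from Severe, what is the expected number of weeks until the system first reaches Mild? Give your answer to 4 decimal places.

2.5271

Let t(s) be the expected number of weeks to first reach Mild from state s, with t(Mild) = 0. Conditioning on the first week:
t(Critical) = 1 + 0.1·t(Critical) + 0.5·t(Severe) + 0.2·t(Healthy)
t(Severe) = 1 + 0.2·t(Critical) + 0.2·t(Severe) + 0.15·t(Healthy)
t(Healthy) = 1 + 0.2·t(Critical) + 0.15·t(Severe) + 0.25·t(Healthy)
Solving: t(Critical) = 3.1078, t(Severe) = 2.5271, t(Healthy) = 2.6675.
Expected weeks from Severe to Mild: 2.5271.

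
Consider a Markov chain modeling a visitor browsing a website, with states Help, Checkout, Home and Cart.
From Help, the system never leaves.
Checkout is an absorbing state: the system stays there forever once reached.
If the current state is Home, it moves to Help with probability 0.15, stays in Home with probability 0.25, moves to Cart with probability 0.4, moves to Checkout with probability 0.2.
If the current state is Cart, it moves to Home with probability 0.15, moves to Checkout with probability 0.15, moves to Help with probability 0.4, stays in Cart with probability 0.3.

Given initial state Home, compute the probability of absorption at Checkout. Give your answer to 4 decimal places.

0.4301

Let h(s) be the probability of absorption at Checkout starting from transient state s. Then h(Checkout) = 1 and h(Help) = 0. By first-step analysis:
h(Home) = 0.15·0 + 0.2·1 + 0.25·h(Home) + 0.4·h(Cart)
h(Cart) = 0.4·0 + 0.15·1 + 0.15·h(Home) + 0.3·h(Cart)
Solving: h(Home) = 0.4301, h(Cart) = 0.3065.
Starting from Home, the probability is 0.4301.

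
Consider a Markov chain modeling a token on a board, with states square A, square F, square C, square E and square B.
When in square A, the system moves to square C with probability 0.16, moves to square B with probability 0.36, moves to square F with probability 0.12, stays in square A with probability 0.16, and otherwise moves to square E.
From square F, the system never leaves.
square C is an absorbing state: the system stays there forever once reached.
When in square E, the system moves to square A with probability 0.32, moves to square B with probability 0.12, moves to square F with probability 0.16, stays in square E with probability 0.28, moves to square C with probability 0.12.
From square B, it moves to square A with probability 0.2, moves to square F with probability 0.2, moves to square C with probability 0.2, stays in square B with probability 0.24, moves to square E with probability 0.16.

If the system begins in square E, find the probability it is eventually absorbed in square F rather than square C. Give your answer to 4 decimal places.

Let h(s) be the probability of absorption at square F starting from transient state s. Then h(square F) = 1 and h(square C) = 0. By first-step analysis:
h(square A) = 0.16·h(square A) + 0.12·1 + 0.16·0 + 0.2·h(square E) + 0.36·h(square B)
h(square E) = 0.32·h(square A) + 0.16·1 + 0.12·0 + 0.28·h(square E) + 0.12·h(square B)
h(square B) = 0.2·h(square A) + 0.2·1 + 0.2·0 + 0.16·h(square E) + 0.24·h(square B)
Solving: h(square A) = 0.4801, h(square E) = 0.5187, h(square B) = 0.4987.
Starting from square E, the probability is 0.5187.

0.5187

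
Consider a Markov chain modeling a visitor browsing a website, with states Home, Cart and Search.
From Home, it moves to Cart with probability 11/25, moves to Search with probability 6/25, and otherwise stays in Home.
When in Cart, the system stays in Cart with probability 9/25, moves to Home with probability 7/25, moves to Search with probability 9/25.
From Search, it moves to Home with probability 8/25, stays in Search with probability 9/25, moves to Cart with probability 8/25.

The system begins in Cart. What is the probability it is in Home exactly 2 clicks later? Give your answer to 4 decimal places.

0.3056

Sum over the intermediate state after 1 click:
P = P(Cart→Home)·P(Home→Home) + P(Cart→Cart)·P(Cart→Home) + P(Cart→Search)·P(Search→Home)
  = 0.28×0.32 + 0.36×0.28 + 0.36×0.32
  = 0.0896 + 0.1008 + 0.1152 = 0.3056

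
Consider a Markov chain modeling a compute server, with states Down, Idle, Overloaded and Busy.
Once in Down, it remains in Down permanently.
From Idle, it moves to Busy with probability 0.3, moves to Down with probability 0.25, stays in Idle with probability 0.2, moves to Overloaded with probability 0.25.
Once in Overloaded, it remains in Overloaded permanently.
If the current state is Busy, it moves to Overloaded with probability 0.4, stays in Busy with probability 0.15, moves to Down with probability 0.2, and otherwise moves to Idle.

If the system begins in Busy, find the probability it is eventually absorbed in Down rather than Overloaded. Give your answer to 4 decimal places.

0.3678

Let h(s) be the probability of absorption at Down starting from transient state s. Then h(Down) = 1 and h(Overloaded) = 0. By first-step analysis:
h(Idle) = 0.25·1 + 0.2·h(Idle) + 0.25·0 + 0.3·h(Busy)
h(Busy) = 0.2·1 + 0.25·h(Idle) + 0.4·0 + 0.15·h(Busy)
Solving: h(Idle) = 0.4504, h(Busy) = 0.3678.
Starting from Busy, the probability is 0.3678.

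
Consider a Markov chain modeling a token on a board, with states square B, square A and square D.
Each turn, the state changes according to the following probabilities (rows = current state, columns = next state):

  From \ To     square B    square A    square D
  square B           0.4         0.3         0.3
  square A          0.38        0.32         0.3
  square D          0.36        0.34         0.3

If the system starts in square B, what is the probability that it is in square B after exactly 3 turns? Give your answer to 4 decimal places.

0.3816

Propagate the distribution vector 3 turns from square B.
After 0 turns: (1.0000, 0.0000, 0.0000)
After 1 turn: (0.4000, 0.3000, 0.3000)
After 2 turns: (0.3820, 0.3180, 0.3000)
After 3 turns: (0.3816, 0.3184, 0.3000)
P(in square B after 3 turns) = 0.3816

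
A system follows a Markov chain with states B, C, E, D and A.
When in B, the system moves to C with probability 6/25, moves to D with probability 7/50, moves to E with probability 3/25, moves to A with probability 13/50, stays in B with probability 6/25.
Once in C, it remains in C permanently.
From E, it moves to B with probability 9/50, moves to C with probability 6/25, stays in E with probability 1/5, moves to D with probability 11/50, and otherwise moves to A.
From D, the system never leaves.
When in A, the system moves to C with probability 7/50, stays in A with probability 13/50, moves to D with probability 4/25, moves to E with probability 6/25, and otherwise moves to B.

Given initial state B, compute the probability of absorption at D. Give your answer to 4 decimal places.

0.4227

Let h(s) be the probability of absorption at D starting from transient state s. Then h(D) = 1 and h(C) = 0. By first-step analysis:
h(B) = 0.24·h(B) + 0.24·0 + 0.12·h(E) + 0.14·1 + 0.26·h(A)
h(E) = 0.18·h(B) + 0.24·0 + 0.2·h(E) + 0.22·1 + 0.16·h(A)
h(A) = 0.2·h(B) + 0.14·0 + 0.24·h(E) + 0.16·1 + 0.26·h(A)
Solving: h(B) = 0.4227, h(E) = 0.4664, h(A) = 0.4817.
Starting from B, the probability is 0.4227.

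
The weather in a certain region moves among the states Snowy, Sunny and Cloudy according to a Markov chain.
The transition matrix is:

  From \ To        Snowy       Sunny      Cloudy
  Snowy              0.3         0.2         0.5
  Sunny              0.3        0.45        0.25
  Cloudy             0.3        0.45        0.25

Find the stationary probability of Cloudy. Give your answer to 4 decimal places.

0.3250

Let the stationary distribution be π with π = πP and π_1 + π_2 + π_3 = 1.
π_1 = 0.3·π_1 + 0.3·π_2 + 0.3·π_3
π_2 = 0.2·π_1 + 0.45·π_2 + 0.45·π_3
Solving with the normalization constraint gives π = (0.3000, 0.3750, 0.3250).
So the stationary probability of Cloudy is 0.3250.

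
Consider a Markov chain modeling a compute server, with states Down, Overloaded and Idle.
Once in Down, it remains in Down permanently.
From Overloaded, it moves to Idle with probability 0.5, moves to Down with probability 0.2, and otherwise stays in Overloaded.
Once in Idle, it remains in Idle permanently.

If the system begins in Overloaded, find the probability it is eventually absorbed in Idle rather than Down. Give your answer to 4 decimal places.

0.7143

Let h(s) be the probability of absorption at Idle starting from transient state s. Then h(Idle) = 1 and h(Down) = 0. By first-step analysis:
h(Overloaded) = 0.2·0 + 0.3·h(Overloaded) + 0.5·1
Solving: h(Overloaded) = 0.7143.
Starting from Overloaded, the probability is 0.7143.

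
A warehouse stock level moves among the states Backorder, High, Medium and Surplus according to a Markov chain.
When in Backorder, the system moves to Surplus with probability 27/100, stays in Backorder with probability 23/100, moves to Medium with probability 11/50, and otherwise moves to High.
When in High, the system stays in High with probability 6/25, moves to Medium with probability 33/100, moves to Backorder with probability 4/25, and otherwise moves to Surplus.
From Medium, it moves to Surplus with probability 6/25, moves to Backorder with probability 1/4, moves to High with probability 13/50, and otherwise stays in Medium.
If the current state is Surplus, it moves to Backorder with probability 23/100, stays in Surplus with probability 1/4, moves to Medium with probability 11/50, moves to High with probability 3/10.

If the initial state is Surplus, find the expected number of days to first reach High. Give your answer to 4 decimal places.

Let t(s) be the expected number of days to first reach High from state s, with t(High) = 0. Conditioning on the first day:
t(Backorder) = 1 + 0.23·t(Backorder) + 0.22·t(Medium) + 0.27·t(Surplus)
t(Medium) = 1 + 0.25·t(Backorder) + 0.25·t(Medium) + 0.24·t(Surplus)
t(Surplus) = 1 + 0.23·t(Backorder) + 0.22·t(Medium) + 0.25·t(Surplus)
Solving: t(Backorder) = 3.5635, t(Medium) = 3.6391, t(Surplus) = 3.4936.
Expected days from Surplus to High: 3.4936.

3.4936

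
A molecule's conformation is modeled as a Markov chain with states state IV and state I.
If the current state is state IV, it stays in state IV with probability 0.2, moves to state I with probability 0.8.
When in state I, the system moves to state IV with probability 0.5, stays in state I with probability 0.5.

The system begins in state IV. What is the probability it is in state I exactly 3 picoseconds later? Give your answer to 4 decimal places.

0.6320

Propagate the distribution vector 3 picoseconds from state IV.
After 0 picoseconds: (1.0000, 0.0000)
After 1 picosecond: (0.2000, 0.8000)
After 2 picoseconds: (0.4400, 0.5600)
After 3 picoseconds: (0.3680, 0.6320)
P(in state I after 3 picoseconds) = 0.6320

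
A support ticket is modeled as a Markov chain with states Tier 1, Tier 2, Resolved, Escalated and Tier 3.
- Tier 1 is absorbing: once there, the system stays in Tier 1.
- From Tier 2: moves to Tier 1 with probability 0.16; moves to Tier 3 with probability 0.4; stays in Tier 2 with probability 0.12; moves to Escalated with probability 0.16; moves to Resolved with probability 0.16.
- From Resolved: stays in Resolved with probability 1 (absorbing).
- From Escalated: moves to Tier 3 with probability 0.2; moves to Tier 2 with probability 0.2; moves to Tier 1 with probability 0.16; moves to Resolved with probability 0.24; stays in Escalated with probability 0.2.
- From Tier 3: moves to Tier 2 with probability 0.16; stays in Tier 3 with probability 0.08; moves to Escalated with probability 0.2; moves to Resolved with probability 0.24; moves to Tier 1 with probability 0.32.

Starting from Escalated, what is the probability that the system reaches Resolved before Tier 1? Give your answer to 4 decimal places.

Let h(s) be the probability of absorption at Resolved starting from transient state s. Then h(Resolved) = 1 and h(Tier 1) = 0. By first-step analysis:
h(Tier 2) = 0.16·0 + 0.12·h(Tier 2) + 0.16·1 + 0.16·h(Escalated) + 0.4·h(Tier 3)
h(Escalated) = 0.16·0 + 0.2·h(Tier 2) + 0.24·1 + 0.2·h(Escalated) + 0.2·h(Tier 3)
h(Tier 3) = 0.32·0 + 0.16·h(Tier 2) + 0.24·1 + 0.2·h(Escalated) + 0.08·h(Tier 3)
Solving: h(Tier 2) = 0.4902, h(Escalated) = 0.5383, h(Tier 3) = 0.4632.
Starting from Escalated, the probability is 0.5383.

0.5383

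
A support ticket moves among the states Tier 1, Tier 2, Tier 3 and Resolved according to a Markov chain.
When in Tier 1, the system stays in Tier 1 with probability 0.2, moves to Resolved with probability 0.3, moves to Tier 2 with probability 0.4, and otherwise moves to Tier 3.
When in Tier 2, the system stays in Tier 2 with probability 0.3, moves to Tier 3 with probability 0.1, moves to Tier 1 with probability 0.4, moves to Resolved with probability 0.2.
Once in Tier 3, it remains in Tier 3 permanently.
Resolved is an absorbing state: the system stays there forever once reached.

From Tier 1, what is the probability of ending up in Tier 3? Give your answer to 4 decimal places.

0.2750

Let h(s) be the probability of absorption at Tier 3 starting from transient state s. Then h(Tier 3) = 1 and h(Resolved) = 0. By first-step analysis:
h(Tier 1) = 0.2·h(Tier 1) + 0.4·h(Tier 2) + 0.1·1 + 0.3·0
h(Tier 2) = 0.4·h(Tier 1) + 0.3·h(Tier 2) + 0.1·1 + 0.2·0
Solving: h(Tier 1) = 0.2750, h(Tier 2) = 0.3000.
Starting from Tier 1, the probability is 0.2750.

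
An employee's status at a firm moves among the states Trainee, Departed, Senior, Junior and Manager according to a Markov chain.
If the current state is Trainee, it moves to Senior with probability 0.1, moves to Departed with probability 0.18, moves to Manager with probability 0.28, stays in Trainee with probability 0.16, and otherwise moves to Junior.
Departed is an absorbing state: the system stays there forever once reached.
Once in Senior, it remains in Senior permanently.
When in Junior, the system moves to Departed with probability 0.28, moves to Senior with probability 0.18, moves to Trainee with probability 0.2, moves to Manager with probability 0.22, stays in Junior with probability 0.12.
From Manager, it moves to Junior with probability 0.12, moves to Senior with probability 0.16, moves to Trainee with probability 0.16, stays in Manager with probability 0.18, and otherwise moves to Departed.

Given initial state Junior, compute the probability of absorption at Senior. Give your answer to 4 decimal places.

Let h(s) be the probability of absorption at Senior starting from transient state s. Then h(Senior) = 1 and h(Departed) = 0. By first-step analysis:
h(Trainee) = 0.16·h(Trainee) + 0.18·0 + 0.1·1 + 0.28·h(Junior) + 0.28·h(Manager)
h(Junior) = 0.2·h(Trainee) + 0.28·0 + 0.18·1 + 0.12·h(Junior) + 0.22·h(Manager)
h(Manager) = 0.16·h(Trainee) + 0.38·0 + 0.16·1 + 0.12·h(Junior) + 0.18·h(Manager)
Solving: h(Trainee) = 0.3447, h(Junior) = 0.3617, h(Manager) = 0.3153.
Starting from Junior, the probability is 0.3617.

0.3617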